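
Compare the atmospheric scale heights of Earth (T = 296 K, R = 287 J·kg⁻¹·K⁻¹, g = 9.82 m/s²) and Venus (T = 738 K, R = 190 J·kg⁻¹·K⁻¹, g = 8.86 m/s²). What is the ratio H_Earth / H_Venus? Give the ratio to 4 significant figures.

H_Earth/H_Venus ≈ 0.5466

H = RT/g for each body.
H_Earth = 287 × 296 / 9.82 = 8650.9 m.
H_Venus = 190 × 738 / 8.86 = 15826 m.
H_Earth/H_Venus = 8650.9/15826 = 0.54663.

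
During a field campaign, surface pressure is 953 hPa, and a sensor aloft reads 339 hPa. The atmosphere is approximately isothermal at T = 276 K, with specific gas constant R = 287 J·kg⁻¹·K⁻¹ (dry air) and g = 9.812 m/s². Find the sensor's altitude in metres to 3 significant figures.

z ≈ 8340 m

Scale height: H = RT/g = 287 × 276 / 9.812 = 8073.0 m.
Invert the barometric formula: z = H ln(P₀/P).
P₀/P = 953/339 = 2.8112; ln(2.8112) = 1.0336.
z = 8073.0 × 1.0336 = 8344.3 m.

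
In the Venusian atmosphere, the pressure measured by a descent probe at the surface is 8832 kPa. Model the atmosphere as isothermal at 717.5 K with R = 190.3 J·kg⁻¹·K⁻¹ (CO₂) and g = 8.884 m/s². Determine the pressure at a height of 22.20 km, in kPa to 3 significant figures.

Scale height: H = RT/g = 190.3 × 717.5 / 8.884 = 15369 m.
Barometric formula: P = P₀ exp(−z/H).
z/H = 22200/15369 = 1.4445; exp(−1.4445) = 0.23586.
P = 8832 × 0.23586 = 2083.1 kPa.

P ≈ 2080 kPa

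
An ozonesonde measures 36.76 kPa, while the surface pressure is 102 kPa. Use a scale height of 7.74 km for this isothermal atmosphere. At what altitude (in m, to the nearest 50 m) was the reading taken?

z ≈ 7900 m

Invert the barometric formula: z = H ln(P₀/P).
P₀/P = 102/36.76 = 2.7748; ln(2.7748) = 1.0206.
z = 7740.0 × 1.0206 = 7899.4 m.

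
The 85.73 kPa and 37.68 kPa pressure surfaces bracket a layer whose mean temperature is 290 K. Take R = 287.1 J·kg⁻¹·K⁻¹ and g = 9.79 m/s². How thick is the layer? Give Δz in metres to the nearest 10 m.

Δz ≈ 6990 m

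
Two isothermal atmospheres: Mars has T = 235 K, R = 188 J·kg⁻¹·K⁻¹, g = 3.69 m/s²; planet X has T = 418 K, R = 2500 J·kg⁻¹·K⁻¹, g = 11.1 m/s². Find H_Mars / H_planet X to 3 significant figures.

H_Mars/H_planet X ≈ 0.127

H = RT/g for each body.
H_Mars = 188 × 235 / 3.69 = 11973 m.
H_planet X = 2500 × 418 / 11.1 = 94144 m.
H_Mars/H_planet X = 11973/94144 = 0.12718.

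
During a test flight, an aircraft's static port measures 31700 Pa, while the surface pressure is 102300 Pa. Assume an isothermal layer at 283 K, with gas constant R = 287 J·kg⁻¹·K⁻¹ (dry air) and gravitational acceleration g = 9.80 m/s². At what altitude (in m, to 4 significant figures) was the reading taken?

z ≈ 9710 m

Scale height: H = RT/g = 287 × 283 / 9.80 = 8287.9 m.
Invert the barometric formula: z = H ln(P₀/P).
P₀/P = 102300/31700 = 3.2271; ln(3.2271) = 1.1716.
z = 8287.9 × 1.1716 = 9710.1 m.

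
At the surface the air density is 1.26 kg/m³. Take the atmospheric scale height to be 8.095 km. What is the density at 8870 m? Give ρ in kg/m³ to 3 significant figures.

ρ ≈ 0.421 kg/m³

In an isothermal atmosphere, density decays like pressure: ρ = ρ₀ exp(−z/H).
z/H = 8870.0/8095.0 = 1.0957; exp(−1.0957) = 0.33431.
ρ = 1.26 × 0.33431 = 0.42123 kg/m³.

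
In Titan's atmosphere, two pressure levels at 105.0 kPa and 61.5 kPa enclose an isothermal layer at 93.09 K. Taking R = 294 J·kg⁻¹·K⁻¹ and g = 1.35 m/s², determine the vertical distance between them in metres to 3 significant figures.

Hypsometric equation: Δz = (R T̄/g) ln(P₁/P₂).
R T̄/g = 294 × 93.09 / 1.35 = 20273 m.
ln(105.0/61.5) = ln(1.7073) = 0.53491.
Δz = 20273 × 0.53491 = 10844 m.

Δz ≈ 10800 m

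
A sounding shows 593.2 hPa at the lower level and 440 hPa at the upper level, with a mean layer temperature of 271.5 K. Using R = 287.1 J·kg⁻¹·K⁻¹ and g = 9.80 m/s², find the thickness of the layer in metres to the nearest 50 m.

Hypsometric equation: Δz = (R T̄/g) ln(P₁/P₂).
R T̄/g = 287.1 × 271.5 / 9.80 = 7953.8 m.
ln(593.2/440) = ln(1.3482) = 0.29877.
Δz = 7953.8 × 0.29877 = 2376.4 m.

Δz ≈ 2400 m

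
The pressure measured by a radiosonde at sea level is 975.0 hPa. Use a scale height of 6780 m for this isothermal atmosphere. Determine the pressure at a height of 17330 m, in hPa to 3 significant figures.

Barometric formula: P = P₀ exp(−z/H).
z/H = 17330/6780.0 = 2.5560; exp(−2.5560) = 0.077615.
P = 975.0 × 0.077615 = 75.675 hPa.

P ≈ 75.7 hPa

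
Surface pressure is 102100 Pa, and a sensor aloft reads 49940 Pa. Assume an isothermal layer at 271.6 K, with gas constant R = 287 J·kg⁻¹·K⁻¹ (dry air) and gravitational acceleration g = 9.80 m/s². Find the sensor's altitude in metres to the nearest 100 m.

z ≈ 5700 m

Scale height: H = RT/g = 287 × 271.6 / 9.80 = 7954.0 m.
Invert the barometric formula: z = H ln(P₀/P).
P₀/P = 102100/49940 = 2.0445; ln(2.0445) = 0.71515.
z = 7954.0 × 0.71515 = 5688.3 m.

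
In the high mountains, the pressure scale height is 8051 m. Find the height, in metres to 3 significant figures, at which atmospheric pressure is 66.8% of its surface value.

z ≈ 3250 m

Set P/P₀ = exp(−z/H) = 0.668, so z = −H ln(0.668).
−ln(0.668) = 0.40347; z = 8051.0 × 0.40347 = 3248.3 m.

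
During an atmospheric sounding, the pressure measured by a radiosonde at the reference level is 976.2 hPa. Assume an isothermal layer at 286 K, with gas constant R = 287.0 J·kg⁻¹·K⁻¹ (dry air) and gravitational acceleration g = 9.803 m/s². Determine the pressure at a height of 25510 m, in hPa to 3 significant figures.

Scale height: H = RT/g = 287.0 × 286 / 9.803 = 8373.2 m.
Barometric formula: P = P₀ exp(−z/H).
z/H = 25510/8373.2 = 3.0466; exp(−3.0466) = 0.047520.
P = 976.2 × 0.047520 = 46.389 hPa.

P ≈ 46.4 hPa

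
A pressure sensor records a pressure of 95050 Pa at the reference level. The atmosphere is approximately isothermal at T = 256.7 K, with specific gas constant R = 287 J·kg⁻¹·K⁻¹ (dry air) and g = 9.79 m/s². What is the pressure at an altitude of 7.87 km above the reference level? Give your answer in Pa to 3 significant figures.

Scale height: H = RT/g = 287 × 256.7 / 9.79 = 7525.3 m.
Barometric formula: P = P₀ exp(−z/H).
z/H = 7870.0/7525.3 = 1.0458; exp(−1.0458) = 0.35141.
P = 95050 × 0.35141 = 33402 Pa.

P ≈ 33400 Pa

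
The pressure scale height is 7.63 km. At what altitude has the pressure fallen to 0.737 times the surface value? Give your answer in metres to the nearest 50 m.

z ≈ 2350 m

Set P/P₀ = exp(−z/H) = 0.737, so z = −H ln(0.737).
−ln(0.737) = 0.30517; z = 7630.0 × 0.30517 = 2328.4 m.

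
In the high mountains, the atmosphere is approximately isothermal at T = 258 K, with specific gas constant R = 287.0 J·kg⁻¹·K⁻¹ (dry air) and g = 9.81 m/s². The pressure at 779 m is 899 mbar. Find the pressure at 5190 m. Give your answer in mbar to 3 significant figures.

P ≈ 501 mbar

Scale height: H = RT/g = 287.0 × 258 / 9.81 = 7548.0 m.
Between two levels, P₂ = P₁ exp(−Δz/H) with Δz = z₂ − z₁.
Δz = 5190.0 − 779.00 = 4411.0 m; Δz/H = 4411.0/7548.0 = 0.58439.
P₂ = 899 × exp(−0.58439) = 899 × 0.55745 = 501.15 mbar.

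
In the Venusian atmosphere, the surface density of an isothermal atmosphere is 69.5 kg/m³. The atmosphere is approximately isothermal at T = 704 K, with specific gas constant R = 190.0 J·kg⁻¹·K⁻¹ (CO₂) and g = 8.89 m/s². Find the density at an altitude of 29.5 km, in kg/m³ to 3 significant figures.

Scale height: H = RT/g = 190.0 × 704 / 8.89 = 15046 m.
In an isothermal atmosphere, density decays like pressure: ρ = ρ₀ exp(−z/H).
z/H = 29500/15046 = 1.9607; exp(−1.9607) = 0.14076.
ρ = 69.5 × 0.14076 = 9.7828 kg/m³.

ρ ≈ 9.78 kg/m³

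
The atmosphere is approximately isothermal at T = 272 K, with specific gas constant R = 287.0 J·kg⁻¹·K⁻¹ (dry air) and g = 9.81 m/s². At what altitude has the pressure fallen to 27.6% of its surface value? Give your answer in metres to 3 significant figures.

z ≈ 10200 m

Scale height: H = RT/g = 287.0 × 272 / 9.81 = 7957.6 m.
Set P/P₀ = exp(−z/H) = 0.276, so z = −H ln(0.276).
−ln(0.276) = 1.2874; z = 7957.6 × 1.2874 = 10245 m.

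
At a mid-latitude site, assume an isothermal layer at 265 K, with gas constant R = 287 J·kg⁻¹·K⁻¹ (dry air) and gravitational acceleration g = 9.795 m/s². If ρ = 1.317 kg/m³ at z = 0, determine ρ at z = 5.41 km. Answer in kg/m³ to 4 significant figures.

Scale height: H = RT/g = 287 × 265 / 9.795 = 7764.7 m.
In an isothermal atmosphere, density decays like pressure: ρ = ρ₀ exp(−z/H).
z/H = 5410.0/7764.7 = 0.69674; exp(−0.69674) = 0.49821.
ρ = 1.317 × 0.49821 = 0.65614 kg/m³.

ρ ≈ 0.6561 kg/m³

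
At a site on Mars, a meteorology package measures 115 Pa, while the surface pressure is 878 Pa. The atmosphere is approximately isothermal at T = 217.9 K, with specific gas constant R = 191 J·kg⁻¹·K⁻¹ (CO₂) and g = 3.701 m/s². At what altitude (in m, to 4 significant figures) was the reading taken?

z ≈ 22860 m

Scale height: H = RT/g = 191 × 217.9 / 3.701 = 11245 m.
Invert the barometric formula: z = H ln(P₀/P).
P₀/P = 878/115 = 7.6348; ln(7.6348) = 2.0327.
z = 11245 × 2.0327 = 22858 m.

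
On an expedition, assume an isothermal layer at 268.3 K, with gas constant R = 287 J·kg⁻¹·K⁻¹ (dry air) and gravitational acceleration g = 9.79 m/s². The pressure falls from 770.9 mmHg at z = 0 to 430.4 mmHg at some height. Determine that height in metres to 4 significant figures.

Scale height: H = RT/g = 287 × 268.3 / 9.79 = 7865.4 m.
Invert the barometric formula: z = H ln(P₀/P).
P₀/P = 770.9/430.4 = 1.7911; ln(1.7911) = 0.58283.
z = 7865.4 × 0.58283 = 4584.2 m.

z ≈ 4584 m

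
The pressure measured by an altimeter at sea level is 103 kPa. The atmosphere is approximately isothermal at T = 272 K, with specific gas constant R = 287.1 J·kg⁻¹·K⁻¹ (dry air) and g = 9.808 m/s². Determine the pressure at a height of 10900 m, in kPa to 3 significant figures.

Scale height: H = RT/g = 287.1 × 272 / 9.808 = 7962.0 m.
Barometric formula: P = P₀ exp(−z/H).
z/H = 10900/7962.0 = 1.3690; exp(−1.3690) = 0.25436.
P = 103 × 0.25436 = 26.199 kPa.

P ≈ 26.2 kPa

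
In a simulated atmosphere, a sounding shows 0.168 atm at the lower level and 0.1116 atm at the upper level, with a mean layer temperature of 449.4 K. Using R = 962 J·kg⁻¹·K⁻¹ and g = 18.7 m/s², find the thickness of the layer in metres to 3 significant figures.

Hypsometric equation: Δz = (R T̄/g) ln(P₁/P₂).
R T̄/g = 962 × 449.4 / 18.7 = 23119 m.
ln(0.168/0.1116) = ln(1.5054) = 0.40906.
Δz = 23119 × 0.40906 = 9457.1 m.

Δz ≈ 9460 m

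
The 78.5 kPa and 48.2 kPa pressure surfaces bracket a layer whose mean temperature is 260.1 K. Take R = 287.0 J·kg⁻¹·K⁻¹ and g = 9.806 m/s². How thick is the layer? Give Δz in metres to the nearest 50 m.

Hypsometric equation: Δz = (R T̄/g) ln(P₁/P₂).
R T̄/g = 287.0 × 260.1 / 9.806 = 7612.6 m.
ln(78.5/48.2) = ln(1.6286) = 0.48772.
Δz = 7612.6 × 0.48772 = 3712.8 m.

Δz ≈ 3700 m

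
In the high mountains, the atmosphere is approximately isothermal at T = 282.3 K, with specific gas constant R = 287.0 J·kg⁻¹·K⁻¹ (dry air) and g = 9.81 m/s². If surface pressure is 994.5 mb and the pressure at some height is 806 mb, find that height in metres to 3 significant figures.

Scale height: H = RT/g = 287.0 × 282.3 / 9.81 = 8258.9 m.
Invert the barometric formula: z = H ln(P₀/P).
P₀/P = 994.5/806 = 1.2339; ln(1.2339) = 0.21018.
z = 8258.9 × 0.21018 = 1735.9 m.

z ≈ 1740 m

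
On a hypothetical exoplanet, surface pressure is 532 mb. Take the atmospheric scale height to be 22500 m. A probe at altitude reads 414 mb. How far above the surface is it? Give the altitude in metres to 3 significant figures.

z ≈ 5640 m

Invert the barometric formula: z = H ln(P₀/P).
P₀/P = 532/414 = 1.2850; ln(1.2850) = 0.25076.
z = 22500 × 0.25076 = 5642.1 m.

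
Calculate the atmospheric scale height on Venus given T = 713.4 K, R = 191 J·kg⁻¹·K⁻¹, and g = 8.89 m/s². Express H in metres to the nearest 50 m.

H ≈ 15350 m

The scale height of an isothermal atmosphere is H = RT/g.
H = 191 × 713.4 / 8.89 = 136260/8.89 = 15327 m.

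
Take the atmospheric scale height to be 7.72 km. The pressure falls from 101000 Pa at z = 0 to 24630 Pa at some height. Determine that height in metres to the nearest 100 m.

z ≈ 10900 m

Invert the barometric formula: z = H ln(P₀/P).
P₀/P = 101000/24630 = 4.1007; ln(4.1007) = 1.4112.
z = 7720.0 × 1.4112 = 10894 m.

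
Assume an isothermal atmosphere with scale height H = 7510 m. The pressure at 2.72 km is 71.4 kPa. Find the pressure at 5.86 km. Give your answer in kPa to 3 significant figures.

P ≈ 47.0 kPa

Between two levels, P₂ = P₁ exp(−Δz/H) with Δz = z₂ − z₁.
Δz = 5860.0 − 2720.0 = 3140.0 m; Δz/H = 3140.0/7510.0 = 0.41811.
P₂ = 71.4 × exp(−0.41811) = 71.4 × 0.65829 = 47.002 kPa.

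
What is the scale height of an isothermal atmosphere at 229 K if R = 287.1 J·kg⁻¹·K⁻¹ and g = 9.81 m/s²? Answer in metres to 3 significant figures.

The scale height of an isothermal atmosphere is H = RT/g.
H = 287.1 × 229 / 9.81 = 65746/9.81 = 6701.9 m.

H ≈ 6700 m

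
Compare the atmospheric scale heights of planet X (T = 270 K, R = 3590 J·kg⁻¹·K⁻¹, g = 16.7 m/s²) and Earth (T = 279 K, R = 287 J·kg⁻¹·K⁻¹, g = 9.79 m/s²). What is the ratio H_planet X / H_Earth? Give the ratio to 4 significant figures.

H_planet X/H_Earth ≈ 7.096

H = RT/g for each body.
H_planet X = 3590 × 270 / 16.7 = 58042 m.
H_Earth = 287 × 279 / 9.79 = 8179.1 m.
H_planet X/H_Earth = 58042/8179.1 = 7.0964.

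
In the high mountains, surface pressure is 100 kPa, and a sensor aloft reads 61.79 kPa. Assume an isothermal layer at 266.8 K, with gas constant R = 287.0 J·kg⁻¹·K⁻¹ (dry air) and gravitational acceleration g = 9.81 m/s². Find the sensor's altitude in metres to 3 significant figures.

Scale height: H = RT/g = 287.0 × 266.8 / 9.81 = 7805.5 m.
Invert the barometric formula: z = H ln(P₀/P).
P₀/P = 100/61.79 = 1.6184; ln(1.6184) = 0.48144.
z = 7805.5 × 0.48144 = 3757.9 m.

z ≈ 3760 m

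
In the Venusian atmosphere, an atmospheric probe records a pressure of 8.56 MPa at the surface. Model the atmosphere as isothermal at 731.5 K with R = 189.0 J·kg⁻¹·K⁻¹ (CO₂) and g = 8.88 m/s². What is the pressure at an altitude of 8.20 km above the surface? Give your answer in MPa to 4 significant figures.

Scale height: H = RT/g = 189.0 × 731.5 / 8.88 = 15569 m.
Barometric formula: P = P₀ exp(−z/H).
z/H = 8200.0/15569 = 0.52669; exp(−0.52669) = 0.59056.
P = 8.56 × 0.59056 = 5.0552 MPa.

P ≈ 5.055 MPa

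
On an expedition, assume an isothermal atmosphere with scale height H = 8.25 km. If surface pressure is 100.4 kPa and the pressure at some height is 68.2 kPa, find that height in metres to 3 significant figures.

z ≈ 3190 m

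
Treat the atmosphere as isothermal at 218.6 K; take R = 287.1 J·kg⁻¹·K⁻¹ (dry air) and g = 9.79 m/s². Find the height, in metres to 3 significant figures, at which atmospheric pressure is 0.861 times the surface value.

Scale height: H = RT/g = 287.1 × 218.6 / 9.79 = 6410.6 m.
Set P/P₀ = exp(−z/H) = 0.861, so z = −H ln(0.861).
−ln(0.861) = 0.14966; z = 6410.6 × 0.14966 = 959.41 m.

z ≈ 959 m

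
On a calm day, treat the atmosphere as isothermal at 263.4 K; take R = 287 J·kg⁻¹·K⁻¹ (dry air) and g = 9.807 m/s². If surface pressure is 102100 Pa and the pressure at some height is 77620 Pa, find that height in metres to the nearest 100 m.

z ≈ 2100 m

Scale height: H = RT/g = 287 × 263.4 / 9.807 = 7708.4 m.
Invert the barometric formula: z = H ln(P₀/P).
P₀/P = 102100/77620 = 1.3154; ln(1.3154) = 0.27414.
z = 7708.4 × 0.27414 = 2113.2 m.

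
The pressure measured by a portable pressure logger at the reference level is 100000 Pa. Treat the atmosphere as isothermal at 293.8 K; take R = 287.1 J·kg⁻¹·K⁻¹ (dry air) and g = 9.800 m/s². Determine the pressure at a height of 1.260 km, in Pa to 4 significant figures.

Scale height: H = RT/g = 287.1 × 293.8 / 9.800 = 8607.1 m.
Barometric formula: P = P₀ exp(−z/H).
z/H = 1260.0/8607.1 = 0.14639; exp(−0.14639) = 0.86382.
P = 100000 × 0.86382 = 86382 Pa.

P ≈ 86380 Pa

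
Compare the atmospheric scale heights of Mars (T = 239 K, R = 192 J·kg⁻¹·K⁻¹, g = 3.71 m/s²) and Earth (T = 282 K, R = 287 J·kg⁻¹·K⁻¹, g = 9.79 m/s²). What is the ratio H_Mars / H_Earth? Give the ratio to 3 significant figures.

H_Mars/H_Earth ≈ 1.50

H = RT/g for each body.
H_Mars = 192 × 239 / 3.71 = 12369 m.
H_Earth = 287 × 282 / 9.79 = 8267.0 m.
H_Mars/H_Earth = 12369/8267.0 = 1.4962.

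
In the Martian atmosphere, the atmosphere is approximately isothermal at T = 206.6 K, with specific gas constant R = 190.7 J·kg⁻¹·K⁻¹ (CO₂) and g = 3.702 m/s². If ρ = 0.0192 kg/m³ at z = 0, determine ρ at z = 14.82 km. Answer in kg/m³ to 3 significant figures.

ρ ≈ 0.00477 kg/m³

Scale height: H = RT/g = 190.7 × 206.6 / 3.702 = 10643 m.
In an isothermal atmosphere, density decays like pressure: ρ = ρ₀ exp(−z/H).
z/H = 14820/10643 = 1.3925; exp(−1.3925) = 0.24845.
ρ = 0.0192 × 0.24845 = 0.0047702 kg/m³.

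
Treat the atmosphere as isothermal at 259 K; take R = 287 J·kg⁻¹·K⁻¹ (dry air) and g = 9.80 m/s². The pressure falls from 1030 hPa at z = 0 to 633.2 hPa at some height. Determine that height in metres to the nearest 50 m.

z ≈ 3700 m

Scale height: H = RT/g = 287 × 259 / 9.80 = 7585.0 m.
Invert the barometric formula: z = H ln(P₀/P).
P₀/P = 1030/633.2 = 1.6267; ln(1.6267) = 0.48655.
z = 7585.0 × 0.48655 = 3690.5 m.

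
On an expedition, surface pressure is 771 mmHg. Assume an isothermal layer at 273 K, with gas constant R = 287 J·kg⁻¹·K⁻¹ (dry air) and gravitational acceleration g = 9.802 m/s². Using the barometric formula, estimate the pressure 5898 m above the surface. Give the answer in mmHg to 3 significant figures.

P ≈ 369 mmHg

Scale height: H = RT/g = 287 × 273 / 9.802 = 7993.4 m.
Barometric formula: P = P₀ exp(−z/H).
z/H = 5898.0/7993.4 = 0.73786; exp(−0.73786) = 0.47814.
P = 771 × 0.47814 = 368.65 mmHg.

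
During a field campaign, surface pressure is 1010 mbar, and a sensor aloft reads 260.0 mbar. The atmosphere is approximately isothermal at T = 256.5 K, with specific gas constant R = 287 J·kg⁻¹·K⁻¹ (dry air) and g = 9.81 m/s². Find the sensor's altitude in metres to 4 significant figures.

z ≈ 10180 m

Scale height: H = RT/g = 287 × 256.5 / 9.81 = 7504.1 m.
Invert the barometric formula: z = H ln(P₀/P).
P₀/P = 1010/260.0 = 3.8846; ln(3.8846) = 1.3570.
z = 7504.1 × 1.3570 = 10183 m.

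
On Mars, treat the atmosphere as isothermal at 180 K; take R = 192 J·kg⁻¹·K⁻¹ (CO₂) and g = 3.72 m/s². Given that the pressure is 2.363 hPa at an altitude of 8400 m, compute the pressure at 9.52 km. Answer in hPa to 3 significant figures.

Scale height: H = RT/g = 192 × 180 / 3.72 = 9290.3 m.
Between two levels, P₂ = P₁ exp(−Δz/H) with Δz = z₂ − z₁.
Δz = 9520.0 − 8400.0 = 1120.0 m; Δz/H = 1120.0/9290.3 = 0.12056.
P₂ = 2.363 × exp(−0.12056) = 2.363 × 0.88642 = 2.0946 hPa.

P ≈ 2.09 hPa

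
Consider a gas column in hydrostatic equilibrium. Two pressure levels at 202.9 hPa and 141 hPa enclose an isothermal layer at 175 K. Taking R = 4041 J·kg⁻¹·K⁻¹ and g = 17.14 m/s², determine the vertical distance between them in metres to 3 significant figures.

Hypsometric equation: Δz = (R T̄/g) ln(P₁/P₂).
R T̄/g = 4041 × 175 / 17.14 = 41259 m.
ln(202.9/141) = ln(1.4390) = 0.36395.
Δz = 41259 × 0.36395 = 15016 m.

Δz ≈ 15000 m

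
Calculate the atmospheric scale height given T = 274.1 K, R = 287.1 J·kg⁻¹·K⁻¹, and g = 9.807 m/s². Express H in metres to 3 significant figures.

H ≈ 8020 m

The scale height of an isothermal atmosphere is H = RT/g.
H = 287.1 × 274.1 / 9.807 = 78694/9.807 = 8024.3 m.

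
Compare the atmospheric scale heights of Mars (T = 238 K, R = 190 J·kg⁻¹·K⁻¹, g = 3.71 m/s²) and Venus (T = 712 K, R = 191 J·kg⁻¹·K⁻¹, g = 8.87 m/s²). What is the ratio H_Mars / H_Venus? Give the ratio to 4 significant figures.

H_Mars/H_Venus ≈ 0.7950

H = RT/g for each body.
H_Mars = 190 × 238 / 3.71 = 12189 m.
H_Venus = 191 × 712 / 8.87 = 15332 m.
H_Mars/H_Venus = 12189/15332 = 0.79500.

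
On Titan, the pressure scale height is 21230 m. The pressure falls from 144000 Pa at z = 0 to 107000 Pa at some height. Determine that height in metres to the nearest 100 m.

z ≈ 6300 m

Invert the barometric formula: z = H ln(P₀/P).
P₀/P = 144000/107000 = 1.3458; ln(1.3458) = 0.29699.
z = 21230 × 0.29699 = 6305.1 m.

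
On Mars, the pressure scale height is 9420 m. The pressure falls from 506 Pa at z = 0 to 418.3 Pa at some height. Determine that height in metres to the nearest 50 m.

z ≈ 1800 m

Invert the barometric formula: z = H ln(P₀/P).
P₀/P = 506/418.3 = 1.2097; ln(1.2097) = 0.19037.
z = 9420.0 × 0.19037 = 1793.3 m.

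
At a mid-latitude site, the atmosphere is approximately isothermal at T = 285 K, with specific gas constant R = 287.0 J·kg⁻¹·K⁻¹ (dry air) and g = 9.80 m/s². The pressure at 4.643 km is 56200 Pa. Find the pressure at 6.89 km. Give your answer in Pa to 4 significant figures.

P ≈ 42940 Pa

Scale height: H = RT/g = 287.0 × 285 / 9.80 = 8346.4 m.
Between two levels, P₂ = P₁ exp(−Δz/H) with Δz = z₂ − z₁.
Δz = 6890.0 − 4643.0 = 2247.0 m; Δz/H = 2247.0/8346.4 = 0.26922.
P₂ = 56200 × exp(−0.26922) = 56200 × 0.76398 = 42936 Pa.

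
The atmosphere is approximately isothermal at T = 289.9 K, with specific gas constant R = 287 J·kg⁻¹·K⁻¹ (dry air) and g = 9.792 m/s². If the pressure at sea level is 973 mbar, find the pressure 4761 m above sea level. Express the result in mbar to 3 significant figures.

P ≈ 556 mbar

Scale height: H = RT/g = 287 × 289.9 / 9.792 = 8496.9 m.
Barometric formula: P = P₀ exp(−z/H).
z/H = 4761.0/8496.9 = 0.56032; exp(−0.56032) = 0.57103.
P = 973 × 0.57103 = 555.61 mbar.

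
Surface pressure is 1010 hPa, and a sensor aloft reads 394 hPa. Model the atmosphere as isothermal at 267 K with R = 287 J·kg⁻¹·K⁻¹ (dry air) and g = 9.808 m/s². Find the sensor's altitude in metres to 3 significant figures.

z ≈ 7350 m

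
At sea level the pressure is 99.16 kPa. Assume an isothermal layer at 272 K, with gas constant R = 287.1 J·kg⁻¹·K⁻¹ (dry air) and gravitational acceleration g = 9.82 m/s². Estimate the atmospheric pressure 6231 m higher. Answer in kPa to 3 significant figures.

Scale height: H = RT/g = 287.1 × 272 / 9.82 = 7952.3 m.
Barometric formula: P = P₀ exp(−z/H).
z/H = 6231.0/7952.3 = 0.78355; exp(−0.78355) = 0.45678.
P = 99.16 × 0.45678 = 45.294 kPa.

P ≈ 45.3 kPa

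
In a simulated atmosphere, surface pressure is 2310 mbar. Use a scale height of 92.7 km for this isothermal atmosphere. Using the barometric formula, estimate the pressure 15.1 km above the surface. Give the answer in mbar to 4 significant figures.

P ≈ 1963 mbar

Barometric formula: P = P₀ exp(−z/H).
z/H = 15100/92700 = 0.16289; exp(−0.16289) = 0.84968.
P = 2310 × 0.84968 = 1962.8 mbar.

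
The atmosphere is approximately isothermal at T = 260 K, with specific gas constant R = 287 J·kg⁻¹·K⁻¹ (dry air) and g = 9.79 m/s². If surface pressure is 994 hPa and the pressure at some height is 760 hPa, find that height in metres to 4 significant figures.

z ≈ 2046 m

Scale height: H = RT/g = 287 × 260 / 9.79 = 7622.1 m.
Invert the barometric formula: z = H ln(P₀/P).
P₀/P = 994/760 = 1.3079; ln(1.3079) = 0.26842.
z = 7622.1 × 0.26842 = 2045.9 m.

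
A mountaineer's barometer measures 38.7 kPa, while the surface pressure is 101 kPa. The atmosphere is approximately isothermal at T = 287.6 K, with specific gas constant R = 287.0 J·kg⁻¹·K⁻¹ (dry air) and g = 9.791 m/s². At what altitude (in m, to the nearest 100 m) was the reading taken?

z ≈ 8100 m

Scale height: H = RT/g = 287.0 × 287.6 / 9.791 = 8430.3 m.
Invert the barometric formula: z = H ln(P₀/P).
P₀/P = 101/38.7 = 2.6098; ln(2.6098) = 0.95927.
z = 8430.3 × 0.95927 = 8086.9 m.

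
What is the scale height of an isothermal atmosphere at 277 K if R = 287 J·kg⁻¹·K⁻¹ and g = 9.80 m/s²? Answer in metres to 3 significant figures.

The scale height of an isothermal atmosphere is H = RT/g.
H = 287 × 277 / 9.80 = 79499/9.80 = 8112.1 m.

H ≈ 8110 m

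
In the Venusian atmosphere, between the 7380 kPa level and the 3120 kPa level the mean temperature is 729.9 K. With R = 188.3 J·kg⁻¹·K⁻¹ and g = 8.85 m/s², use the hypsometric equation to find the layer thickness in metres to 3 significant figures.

Δz ≈ 13400 m

Hypsometric equation: Δz = (R T̄/g) ln(P₁/P₂).
R T̄/g = 188.3 × 729.9 / 8.85 = 15530 m.
ln(7380/3120) = ln(2.3654) = 0.86095.
Δz = 15530 × 0.86095 = 13371 m.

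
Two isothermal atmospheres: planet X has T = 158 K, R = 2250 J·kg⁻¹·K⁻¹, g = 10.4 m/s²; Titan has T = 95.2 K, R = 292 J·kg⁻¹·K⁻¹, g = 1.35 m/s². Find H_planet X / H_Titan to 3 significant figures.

H_planet X/H_Titan ≈ 1.66

H = RT/g for each body.
H_planet X = 2250 × 158 / 10.4 = 34183 m.
H_Titan = 292 × 95.2 / 1.35 = 20591 m.
H_planet X/H_Titan = 34183/20591 = 1.6601.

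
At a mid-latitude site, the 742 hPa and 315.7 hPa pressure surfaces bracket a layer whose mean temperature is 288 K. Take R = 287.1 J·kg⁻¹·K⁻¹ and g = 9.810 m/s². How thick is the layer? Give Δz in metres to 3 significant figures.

Δz ≈ 7200 m

Hypsometric equation: Δz = (R T̄/g) ln(P₁/P₂).
R T̄/g = 287.1 × 288 / 9.810 = 8428.6 m.
ln(742/315.7) = ln(2.3503) = 0.85454.
Δz = 8428.6 × 0.85454 = 7202.6 m.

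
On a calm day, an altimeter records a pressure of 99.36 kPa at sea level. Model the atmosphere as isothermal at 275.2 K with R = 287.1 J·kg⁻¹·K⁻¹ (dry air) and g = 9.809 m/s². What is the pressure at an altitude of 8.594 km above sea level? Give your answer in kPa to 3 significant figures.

Scale height: H = RT/g = 287.1 × 275.2 / 9.809 = 8054.8 m.
Barometric formula: P = P₀ exp(−z/H).
z/H = 8594.0/8054.8 = 1.0669; exp(−1.0669) = 0.34407.
P = 99.36 × 0.34407 = 34.187 kPa.

P ≈ 34.2 kPa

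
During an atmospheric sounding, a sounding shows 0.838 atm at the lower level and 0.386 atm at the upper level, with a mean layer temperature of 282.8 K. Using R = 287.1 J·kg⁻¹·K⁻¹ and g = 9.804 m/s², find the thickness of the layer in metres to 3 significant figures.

Δz ≈ 6420 m

Hypsometric equation: Δz = (R T̄/g) ln(P₁/P₂).
R T̄/g = 287.1 × 282.8 / 9.804 = 8281.5 m.
ln(0.838/0.386) = ln(2.1710) = 0.77519.
Δz = 8281.5 × 0.77519 = 6419.7 m.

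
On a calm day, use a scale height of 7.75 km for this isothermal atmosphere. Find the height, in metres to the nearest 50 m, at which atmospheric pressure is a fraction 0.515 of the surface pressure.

z ≈ 5150 m

Set P/P₀ = exp(−z/H) = 0.515, so z = −H ln(0.515).
−ln(0.515) = 0.66359; z = 7750.0 × 0.66359 = 5142.8 m.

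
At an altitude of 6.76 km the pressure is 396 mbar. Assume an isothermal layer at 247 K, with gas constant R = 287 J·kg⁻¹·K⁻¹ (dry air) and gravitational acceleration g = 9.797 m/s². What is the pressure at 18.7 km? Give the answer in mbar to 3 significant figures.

Scale height: H = RT/g = 287 × 247 / 9.797 = 7235.8 m.
Between two levels, P₂ = P₁ exp(−Δz/H) with Δz = z₂ − z₁.
Δz = 18700 − 6760.0 = 11940 m; Δz/H = 11940/7235.8 = 1.6501.
P₂ = 396 × exp(−1.6501) = 396 × 0.19203 = 76.044 mbar.

P ≈ 76.0 mbar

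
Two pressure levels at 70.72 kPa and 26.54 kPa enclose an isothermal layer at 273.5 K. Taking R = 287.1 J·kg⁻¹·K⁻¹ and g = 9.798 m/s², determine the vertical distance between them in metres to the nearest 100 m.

Hypsometric equation: Δz = (R T̄/g) ln(P₁/P₂).
R T̄/g = 287.1 × 273.5 / 9.798 = 8014.1 m.
ln(70.72/26.54) = ln(2.6647) = 0.98009.
Δz = 8014.1 × 0.98009 = 7854.5 m.

Δz ≈ 7900 m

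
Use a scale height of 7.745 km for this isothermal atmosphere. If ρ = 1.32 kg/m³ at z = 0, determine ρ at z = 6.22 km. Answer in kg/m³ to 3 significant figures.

ρ ≈ 0.591 kg/m³

In an isothermal atmosphere, density decays like pressure: ρ = ρ₀ exp(−z/H).
z/H = 6220.0/7745.0 = 0.80310; exp(−0.80310) = 0.44794.
ρ = 1.32 × 0.44794 = 0.59128 kg/m³.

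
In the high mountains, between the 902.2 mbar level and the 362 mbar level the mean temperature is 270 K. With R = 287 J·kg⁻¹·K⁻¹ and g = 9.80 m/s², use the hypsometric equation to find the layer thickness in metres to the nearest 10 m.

Hypsometric equation: Δz = (R T̄/g) ln(P₁/P₂).
R T̄/g = 287 × 270 / 9.80 = 7907.1 m.
ln(902.2/362) = ln(2.4923) = 0.91321.
Δz = 7907.1 × 0.91321 = 7220.8 m.

Δz ≈ 7220 m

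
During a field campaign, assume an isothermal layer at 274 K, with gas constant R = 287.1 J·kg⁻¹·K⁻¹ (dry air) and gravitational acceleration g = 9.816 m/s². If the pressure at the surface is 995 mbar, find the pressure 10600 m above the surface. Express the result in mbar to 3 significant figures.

Scale height: H = RT/g = 287.1 × 274 / 9.816 = 8014.0 m.
Barometric formula: P = P₀ exp(−z/H).
z/H = 10600/8014.0 = 1.3227; exp(−1.3227) = 0.26642.
P = 995 × 0.26642 = 265.09 mbar.

P ≈ 265 mbar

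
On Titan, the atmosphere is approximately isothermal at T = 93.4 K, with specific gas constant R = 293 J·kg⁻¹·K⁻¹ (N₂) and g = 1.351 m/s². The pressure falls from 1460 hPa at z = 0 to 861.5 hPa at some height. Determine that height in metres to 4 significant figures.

Scale height: H = RT/g = 293 × 93.4 / 1.351 = 20256 m.
Invert the barometric formula: z = H ln(P₀/P).
P₀/P = 1460/861.5 = 1.6947; ln(1.6947) = 0.52751.
z = 20256 × 0.52751 = 10685 m.

z ≈ 10690 m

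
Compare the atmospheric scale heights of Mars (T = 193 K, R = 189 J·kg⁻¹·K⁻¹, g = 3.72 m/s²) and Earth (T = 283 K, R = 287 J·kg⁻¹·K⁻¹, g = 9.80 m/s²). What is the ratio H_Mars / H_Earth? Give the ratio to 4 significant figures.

H = RT/g for each body.
H_Mars = 189 × 193 / 3.72 = 9805.6 m.
H_Earth = 287 × 283 / 9.80 = 8287.9 m.
H_Mars/H_Earth = 9805.6/8287.9 = 1.1831.

H_Mars/H_Earth ≈ 1.183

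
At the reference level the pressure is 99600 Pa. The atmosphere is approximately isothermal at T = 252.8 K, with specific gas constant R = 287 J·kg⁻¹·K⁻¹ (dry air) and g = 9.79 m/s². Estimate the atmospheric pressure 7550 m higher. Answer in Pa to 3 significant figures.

Scale height: H = RT/g = 287 × 252.8 / 9.79 = 7411.0 m.
Barometric formula: P = P₀ exp(−z/H).
z/H = 7550.0/7411.0 = 1.0188; exp(−1.0188) = 0.36103.
P = 99600 × 0.36103 = 35959 Pa.

P ≈ 36000 Pa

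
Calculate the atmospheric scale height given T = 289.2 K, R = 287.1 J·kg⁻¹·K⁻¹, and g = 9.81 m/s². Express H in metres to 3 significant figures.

H ≈ 8460 m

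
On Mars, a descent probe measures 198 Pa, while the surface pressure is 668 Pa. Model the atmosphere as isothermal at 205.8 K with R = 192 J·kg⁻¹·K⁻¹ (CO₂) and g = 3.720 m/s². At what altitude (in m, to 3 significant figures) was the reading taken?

Scale height: H = RT/g = 192 × 205.8 / 3.720 = 10622 m.
Invert the barometric formula: z = H ln(P₀/P).
P₀/P = 668/198 = 3.3737; ln(3.3737) = 1.2160.
z = 10622 × 1.2160 = 12916 m.

z ≈ 12900 m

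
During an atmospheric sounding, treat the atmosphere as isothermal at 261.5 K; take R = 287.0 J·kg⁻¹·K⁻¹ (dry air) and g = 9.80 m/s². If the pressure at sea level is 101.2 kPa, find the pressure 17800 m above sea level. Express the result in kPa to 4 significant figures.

P ≈ 9.903 kPa

Scale height: H = RT/g = 287.0 × 261.5 / 9.80 = 7658.2 m.
Barometric formula: P = P₀ exp(−z/H).
z/H = 17800/7658.2 = 2.3243; exp(−2.3243) = 0.097852.
P = 101.2 × 0.097852 = 9.9026 kPa.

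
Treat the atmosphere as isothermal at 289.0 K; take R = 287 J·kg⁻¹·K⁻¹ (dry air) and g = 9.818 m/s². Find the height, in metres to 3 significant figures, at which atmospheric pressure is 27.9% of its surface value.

Scale height: H = RT/g = 287 × 289.0 / 9.818 = 8448.1 m.
Set P/P₀ = exp(−z/H) = 0.279, so z = −H ln(0.279).
−ln(0.279) = 1.2765; z = 8448.1 × 1.2765 = 10784 m.

z ≈ 10800 m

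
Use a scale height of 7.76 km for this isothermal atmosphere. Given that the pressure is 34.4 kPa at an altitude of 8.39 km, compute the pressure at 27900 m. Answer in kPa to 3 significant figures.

Between two levels, P₂ = P₁ exp(−Δz/H) with Δz = z₂ − z₁.
Δz = 27900 − 8390.0 = 19510 m; Δz/H = 19510/7760.0 = 2.5142.
P₂ = 34.4 × exp(−2.5142) = 34.4 × 0.080928 = 2.7839 kPa.

P ≈ 2.78 kPa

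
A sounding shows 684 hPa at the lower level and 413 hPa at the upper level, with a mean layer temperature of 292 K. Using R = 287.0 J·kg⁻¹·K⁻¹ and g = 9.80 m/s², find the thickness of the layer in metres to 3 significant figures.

Hypsometric equation: Δz = (R T̄/g) ln(P₁/P₂).
R T̄/g = 287.0 × 292 / 9.80 = 8551.4 m.
ln(684/413) = ln(1.6562) = 0.50453.
Δz = 8551.4 × 0.50453 = 4314.4 m.

Δz ≈ 4310 m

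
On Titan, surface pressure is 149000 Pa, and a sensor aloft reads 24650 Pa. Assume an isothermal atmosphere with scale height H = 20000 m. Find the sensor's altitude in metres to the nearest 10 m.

Invert the barometric formula: z = H ln(P₀/P).
P₀/P = 149000/24650 = 6.0446; ln(6.0446) = 1.7992.
z = 20000 × 1.7992 = 35984 m.

z ≈ 35980 m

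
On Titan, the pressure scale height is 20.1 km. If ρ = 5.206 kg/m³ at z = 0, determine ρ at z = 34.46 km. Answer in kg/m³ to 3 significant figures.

ρ ≈ 0.937 kg/m³

In an isothermal atmosphere, density decays like pressure: ρ = ρ₀ exp(−z/H).
z/H = 34460/20100 = 1.7144; exp(−1.7144) = 0.18007.
ρ = 5.206 × 0.18007 = 0.93744 kg/m³.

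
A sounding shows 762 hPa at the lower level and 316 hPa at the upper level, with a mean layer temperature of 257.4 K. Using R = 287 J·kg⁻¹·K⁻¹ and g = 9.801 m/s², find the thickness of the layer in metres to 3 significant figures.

Hypsometric equation: Δz = (R T̄/g) ln(P₁/P₂).
R T̄/g = 287 × 257.4 / 9.801 = 7537.4 m.
ln(762/316) = ln(2.4114) = 0.88021.
Δz = 7537.4 × 0.88021 = 6634.5 m.

Δz ≈ 6630 m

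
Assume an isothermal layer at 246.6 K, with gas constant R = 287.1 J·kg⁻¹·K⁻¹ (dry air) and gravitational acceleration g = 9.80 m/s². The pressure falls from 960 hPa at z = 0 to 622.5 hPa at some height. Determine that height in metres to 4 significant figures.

Scale height: H = RT/g = 287.1 × 246.6 / 9.80 = 7224.4 m.
Invert the barometric formula: z = H ln(P₀/P).
P₀/P = 960/622.5 = 1.5422; ln(1.5422) = 0.43321.
z = 7224.4 × 0.43321 = 3129.7 m.

z ≈ 3130 m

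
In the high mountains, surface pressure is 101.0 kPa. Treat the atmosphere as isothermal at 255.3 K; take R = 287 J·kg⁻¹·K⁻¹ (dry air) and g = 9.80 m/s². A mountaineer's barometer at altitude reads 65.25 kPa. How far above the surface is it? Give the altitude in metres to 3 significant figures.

z ≈ 3270 m

Scale height: H = RT/g = 287 × 255.3 / 9.80 = 7476.6 m.
Invert the barometric formula: z = H ln(P₀/P).
P₀/P = 101.0/65.25 = 1.5479; ln(1.5479) = 0.43690.
z = 7476.6 × 0.43690 = 3266.5 m.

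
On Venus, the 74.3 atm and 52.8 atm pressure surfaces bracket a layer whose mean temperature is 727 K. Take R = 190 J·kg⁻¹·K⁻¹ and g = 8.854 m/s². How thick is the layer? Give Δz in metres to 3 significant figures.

Hypsometric equation: Δz = (R T̄/g) ln(P₁/P₂).
R T̄/g = 190 × 727 / 8.854 = 15601 m.
ln(74.3/52.8) = ln(1.4072) = 0.34160.
Δz = 15601 × 0.34160 = 5329.3 m.

Δz ≈ 5330 m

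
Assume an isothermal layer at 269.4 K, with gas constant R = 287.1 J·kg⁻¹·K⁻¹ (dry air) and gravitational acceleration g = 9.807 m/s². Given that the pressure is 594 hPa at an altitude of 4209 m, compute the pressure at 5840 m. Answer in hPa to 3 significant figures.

P ≈ 483 hPa

Scale height: H = RT/g = 287.1 × 269.4 / 9.807 = 7886.7 m.
Between two levels, P₂ = P₁ exp(−Δz/H) with Δz = z₂ − z₁.
Δz = 5840.0 − 4209.0 = 1631.0 m; Δz/H = 1631.0/7886.7 = 0.20680.
P₂ = 594 × exp(−0.20680) = 594 × 0.81318 = 483.03 hPa.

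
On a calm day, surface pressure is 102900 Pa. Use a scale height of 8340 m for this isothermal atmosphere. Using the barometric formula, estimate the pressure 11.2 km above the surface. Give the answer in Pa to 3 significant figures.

P ≈ 26900 Pa

Barometric formula: P = P₀ exp(−z/H).
z/H = 11200/8340.0 = 1.3429; exp(−1.3429) = 0.26109.
P = 102900 × 0.26109 = 26866 Pa.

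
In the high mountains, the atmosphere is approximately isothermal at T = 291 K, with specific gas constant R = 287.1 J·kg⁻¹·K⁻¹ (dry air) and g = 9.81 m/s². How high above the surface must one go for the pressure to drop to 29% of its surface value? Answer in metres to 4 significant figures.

z ≈ 10540 m

Scale height: H = RT/g = 287.1 × 291 / 9.81 = 8516.4 m.
Set P/P₀ = exp(−z/H) = 0.29, so z = −H ln(0.29).
−ln(0.29) = 1.2379; z = 8516.4 × 1.2379 = 10542 m.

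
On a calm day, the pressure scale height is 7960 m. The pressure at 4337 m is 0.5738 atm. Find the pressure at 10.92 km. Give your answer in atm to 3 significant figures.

P ≈ 0.251 atm

Between two levels, P₂ = P₁ exp(−Δz/H) with Δz = z₂ − z₁.
Δz = 10920 − 4337.0 = 6583.0 m; Δz/H = 6583.0/7960.0 = 0.82701.
P₂ = 0.5738 × exp(−0.82701) = 0.5738 × 0.43736 = 0.25096 atm.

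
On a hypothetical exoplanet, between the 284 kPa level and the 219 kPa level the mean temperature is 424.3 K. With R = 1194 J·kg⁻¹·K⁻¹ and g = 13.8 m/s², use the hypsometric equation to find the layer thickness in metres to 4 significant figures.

Hypsometric equation: Δz = (R T̄/g) ln(P₁/P₂).
R T̄/g = 1194 × 424.3 / 13.8 = 36711 m.
ln(284/219) = ln(1.2968) = 0.25990.
Δz = 36711 × 0.25990 = 9541.2 m.

Δz ≈ 9541 m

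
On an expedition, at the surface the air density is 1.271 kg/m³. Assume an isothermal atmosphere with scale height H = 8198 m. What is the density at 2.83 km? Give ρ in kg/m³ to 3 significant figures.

ρ ≈ 0.900 kg/m³

In an isothermal atmosphere, density decays like pressure: ρ = ρ₀ exp(−z/H).
z/H = 2830.0/8198.0 = 0.34521; exp(−0.34521) = 0.70807.
ρ = 1.271 × 0.70807 = 0.89996 kg/m³.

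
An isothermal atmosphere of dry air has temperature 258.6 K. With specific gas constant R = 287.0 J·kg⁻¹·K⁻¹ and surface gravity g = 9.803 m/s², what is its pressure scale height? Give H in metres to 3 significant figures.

H ≈ 7570 m

The scale height of an isothermal atmosphere is H = RT/g.
H = 287.0 × 258.6 / 9.803 = 74218/9.803 = 7570.9 m.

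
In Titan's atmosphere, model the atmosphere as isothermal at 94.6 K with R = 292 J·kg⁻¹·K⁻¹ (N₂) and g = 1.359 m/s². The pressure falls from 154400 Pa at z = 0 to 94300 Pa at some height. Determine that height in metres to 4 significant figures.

z ≈ 10020 m

Scale height: H = RT/g = 292 × 94.6 / 1.359 = 20326 m.
Invert the barometric formula: z = H ln(P₀/P).
P₀/P = 154400/94300 = 1.6373; ln(1.6373) = 0.49305.
z = 20326 × 0.49305 = 10022 m.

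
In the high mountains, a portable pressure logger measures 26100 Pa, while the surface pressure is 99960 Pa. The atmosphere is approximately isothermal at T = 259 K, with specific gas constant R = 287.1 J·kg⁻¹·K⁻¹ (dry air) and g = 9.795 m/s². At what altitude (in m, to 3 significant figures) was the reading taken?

Scale height: H = RT/g = 287.1 × 259 / 9.795 = 7591.5 m.
Invert the barometric formula: z = H ln(P₀/P).
P₀/P = 99960/26100 = 3.8299; ln(3.8299) = 1.3428.
z = 7591.5 × 1.3428 = 10194 m.

z ≈ 10200 m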